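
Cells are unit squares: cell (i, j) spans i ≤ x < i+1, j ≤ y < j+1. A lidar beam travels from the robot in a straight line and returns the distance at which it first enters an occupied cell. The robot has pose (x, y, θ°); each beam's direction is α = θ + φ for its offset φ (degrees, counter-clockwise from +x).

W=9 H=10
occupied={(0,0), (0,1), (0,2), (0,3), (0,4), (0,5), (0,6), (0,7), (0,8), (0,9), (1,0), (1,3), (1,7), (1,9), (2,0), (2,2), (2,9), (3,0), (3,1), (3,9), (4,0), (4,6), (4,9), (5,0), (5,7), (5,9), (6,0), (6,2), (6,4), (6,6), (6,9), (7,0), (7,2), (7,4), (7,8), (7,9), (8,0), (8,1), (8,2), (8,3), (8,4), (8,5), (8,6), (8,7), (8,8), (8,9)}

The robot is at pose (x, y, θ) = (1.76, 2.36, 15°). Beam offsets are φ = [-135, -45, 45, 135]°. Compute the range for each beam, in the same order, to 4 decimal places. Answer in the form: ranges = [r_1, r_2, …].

beam 1: φ=-135°, α=240°
  cosα=-0.5000 sinα=-0.8660 | (1,2) | tMaxX 1.5200 tMaxY 0.4157 | tΔX 2.0000 tΔY 1.1547
    t=0.4157 [y] (1,1)
    t=1.5200 [x] (0,1) — stop
  → r_1 = 1.5200
beam 2: φ=-45°, α=330°
  cosα=0.8660 sinα=-0.5000 | (1,2) | tMaxX 0.2771 tMaxY 0.7200 | tΔX 1.1547 tΔY 2.0000
    t=0.2771 [x] (2,2) — stop
  → r_2 = 0.2771
beam 3: φ=45°, α=60°
  cosα=0.5000 sinα=0.8660 | (1,2) | tMaxX 0.4800 tMaxY 0.7390 | tΔX 2.0000 tΔY 1.1547
    t=0.4800 [x] (2,2) — stop
  → r_3 = 0.4800
beam 4: φ=135°, α=150°
  cosα=-0.8660 sinα=0.5000 | (1,2) | tMaxX 0.8776 tMaxY 1.2800 | tΔX 1.1547 tΔY 2.0000
    t=0.8776 [x] (0,2) — stop
  → r_4 = 0.8776

ranges = [1.5200, 0.2771, 0.4800, 0.8776]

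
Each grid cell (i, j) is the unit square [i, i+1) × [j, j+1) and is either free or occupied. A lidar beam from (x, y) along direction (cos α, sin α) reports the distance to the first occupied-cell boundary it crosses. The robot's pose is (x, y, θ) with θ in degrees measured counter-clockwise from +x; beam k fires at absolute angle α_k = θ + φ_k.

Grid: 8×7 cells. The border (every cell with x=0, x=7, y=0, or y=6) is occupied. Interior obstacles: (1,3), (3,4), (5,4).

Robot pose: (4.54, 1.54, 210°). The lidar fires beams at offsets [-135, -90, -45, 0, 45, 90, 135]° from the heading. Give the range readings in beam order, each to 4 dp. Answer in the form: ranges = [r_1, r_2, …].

ranges = [2.5468, 2.8406, 3.6649, 1.0800, 0.5590, 0.6235, 2.0864]

beam 1: φ=-135°, α=75°
  dir = (cos 75°, sin 75°) = (0.2588, 0.9659); from cell (4,1)
  next x-line at t=1.7773, next y-line at t=0.4762; Δt_x=3.8637, Δt_y=1.0353
    y: enter (4,2) at t=0.4762
    y: enter (4,3) at t=1.5115
    x: enter (5,3) at t=1.7773
    y: enter (5,4) at t=2.5468 ← occupied
  → r_1 = 2.5468
beam 2: φ=-90°, α=120°
  dir = (cos 120°, sin 120°) = (-0.5000, 0.8660); from cell (4,1)
  next x-line at t=1.0800, next y-line at t=0.5312; Δt_x=2.0000, Δt_y=1.1547
    y: enter (4,2) at t=0.5312
    x: enter (3,2) at t=1.0800
    y: enter (3,3) at t=1.6859
    y: enter (3,4) at t=2.8406 ← occupied
  → r_2 = 2.8406
beam 3: φ=-45°, α=165°
  dir = (cos 165°, sin 165°) = (-0.9659, 0.2588); from cell (4,1)
  next x-line at t=0.5590, next y-line at t=1.7773; Δt_x=1.0353, Δt_y=3.8637
    x: enter (3,1) at t=0.5590
    x: enter (2,1) at t=1.5943
    y: enter (2,2) at t=1.7773
    x: enter (1,2) at t=2.6296
    x: enter (0,2) at t=3.6649 ← occupied
  → r_3 = 3.6649
beam 4: φ=0°, α=210°
  dir = (cos 210°, sin 210°) = (-0.8660, -0.5000); from cell (4,1)
  next x-line at t=0.6235, next y-line at t=1.0800; Δt_x=1.1547, Δt_y=2.0000
    x: enter (3,1) at t=0.6235
    y: enter (3,0) at t=1.0800 ← occupied
  → r_4 = 1.0800
beam 5: φ=45°, α=255°
  dir = (cos 255°, sin 255°) = (-0.2588, -0.9659); from cell (4,1)
  next x-line at t=2.0864, next y-line at t=0.5590; Δt_x=3.8637, Δt_y=1.0353
    y: enter (4,0) at t=0.5590 ← occupied
  → r_5 = 0.5590
beam 6: φ=90°, α=300°
  dir = (cos 300°, sin 300°) = (0.5000, -0.8660); from cell (4,1)
  next x-line at t=0.9200, next y-line at t=0.6235; Δt_x=2.0000, Δt_y=1.1547
    y: enter (4,0) at t=0.6235 ← occupied
  → r_6 = 0.6235
beam 7: φ=135°, α=345°
  dir = (cos 345°, sin 345°) = (0.9659, -0.2588); from cell (4,1)
  next x-line at t=0.4762, next y-line at t=2.0864; Δt_x=1.0353, Δt_y=3.8637
    x: enter (5,1) at t=0.4762
    x: enter (6,1) at t=1.5115
    y: enter (6,0) at t=2.0864 ← occupied
  → r_7 = 2.0864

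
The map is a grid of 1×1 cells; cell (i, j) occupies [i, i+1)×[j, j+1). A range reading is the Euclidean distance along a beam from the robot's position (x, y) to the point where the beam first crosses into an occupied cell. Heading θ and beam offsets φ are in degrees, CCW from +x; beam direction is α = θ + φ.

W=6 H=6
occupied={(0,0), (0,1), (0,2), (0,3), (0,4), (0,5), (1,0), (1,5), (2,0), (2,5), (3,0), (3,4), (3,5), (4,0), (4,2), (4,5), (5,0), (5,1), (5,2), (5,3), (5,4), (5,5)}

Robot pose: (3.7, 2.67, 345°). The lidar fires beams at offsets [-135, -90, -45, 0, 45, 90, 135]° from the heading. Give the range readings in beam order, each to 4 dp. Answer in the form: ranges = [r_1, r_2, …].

ranges = [3.1177, 1.7289, 0.6000, 0.3106, 0.3464, 2.4122, 2.6905]

beam 1: φ=-135°, α=210°
  cosα=-0.8660 sinα=-0.5000 | (3,2) | tMaxX 0.8083 tMaxY 1.3400 | tΔX 1.1547 tΔY 2.0000
    t=0.8083 [x] (2,2)
    t=1.3400 [y] (2,1)
    t=1.9630 [x] (1,1)
    t=3.1177 [x] (0,1) — stop
  → r_1 = 3.1177
beam 2: φ=-90°, α=255°
  cosα=-0.2588 sinα=-0.9659 | (3,2) | tMaxX 2.7046 tMaxY 0.6936 | tΔX 3.8637 tΔY 1.0353
    t=0.6936 [y] (3,1)
    t=1.7289 [y] (3,0) — stop
  → r_2 = 1.7289
beam 3: φ=-45°, α=300°
  cosα=0.5000 sinα=-0.8660 | (3,2) | tMaxX 0.6000 tMaxY 0.7736 | tΔX 2.0000 tΔY 1.1547
    t=0.6000 [x] (4,2) — stop
  → r_3 = 0.6000
beam 4: φ=0°, α=345°
  cosα=0.9659 sinα=-0.2588 | (3,2) | tMaxX 0.3106 tMaxY 2.5887 | tΔX 1.0353 tΔY 3.8637
    t=0.3106 [x] (4,2) — stop
  → r_4 = 0.3106
beam 5: φ=45°, α=30°
  cosα=0.8660 sinα=0.5000 | (3,2) | tMaxX 0.3464 tMaxY 0.6600 | tΔX 1.1547 tΔY 2.0000
    t=0.3464 [x] (4,2) — stop
  → r_5 = 0.3464
beam 6: φ=90°, α=75°
  cosα=0.2588 sinα=0.9659 | (3,2) | tMaxX 1.1591 tMaxY 0.3416 | tΔX 3.8637 tΔY 1.0353
    t=0.3416 [y] (3,3)
    t=1.1591 [x] (4,3)
    t=1.3769 [y] (4,4)
    t=2.4122 [y] (4,5) — stop
  → r_6 = 2.4122
beam 7: φ=135°, α=120°
  cosα=-0.5000 sinα=0.8660 | (3,2) | tMaxX 1.4000 tMaxY 0.3811 | tΔX 2.0000 tΔY 1.1547
    t=0.3811 [y] (3,3)
    t=1.4000 [x] (2,3)
    t=1.5358 [y] (2,4)
    t=2.6905 [y] (2,5) — stop
  → r_7 = 2.6905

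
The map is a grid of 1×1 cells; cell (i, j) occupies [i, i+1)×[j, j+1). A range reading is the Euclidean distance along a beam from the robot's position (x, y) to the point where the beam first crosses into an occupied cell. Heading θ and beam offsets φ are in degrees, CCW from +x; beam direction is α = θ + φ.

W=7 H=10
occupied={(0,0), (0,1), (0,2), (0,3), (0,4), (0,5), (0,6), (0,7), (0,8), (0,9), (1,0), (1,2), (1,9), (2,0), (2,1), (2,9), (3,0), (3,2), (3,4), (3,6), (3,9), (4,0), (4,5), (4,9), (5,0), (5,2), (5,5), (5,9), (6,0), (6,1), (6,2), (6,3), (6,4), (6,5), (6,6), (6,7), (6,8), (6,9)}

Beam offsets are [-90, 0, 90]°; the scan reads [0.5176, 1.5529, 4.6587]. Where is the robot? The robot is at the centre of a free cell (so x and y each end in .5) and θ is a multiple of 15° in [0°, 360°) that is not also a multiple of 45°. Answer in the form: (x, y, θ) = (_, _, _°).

(x, y, θ) = (5.5, 7.5, 75°)

Enumerate (i+0.5, j+0.5, θ) over the 32 free cells and 16 admissible headings. For each, cast all 3 beams and compare to the given ranges.
  (4.5, 8.5, 255°): beam 1 = 1.9319 ≠ 0.5176 ✗
  (3.5, 3.5, 300°): beam 1 = 1.7321 ≠ 0.5176 ✗
  (1.5, 1.5, 75°): beam 2 = 0.5176 ≠ 1.5529 ✗
  (5.5, 1.5, 105°): beam 2 = 0.5176 ≠ 1.5529 ✗
  …
  (5.5, 7.5, 75°): r_1=0.5176, r_2=1.5529, r_3=4.6587 — all match ✓
Only this pose fits every beam.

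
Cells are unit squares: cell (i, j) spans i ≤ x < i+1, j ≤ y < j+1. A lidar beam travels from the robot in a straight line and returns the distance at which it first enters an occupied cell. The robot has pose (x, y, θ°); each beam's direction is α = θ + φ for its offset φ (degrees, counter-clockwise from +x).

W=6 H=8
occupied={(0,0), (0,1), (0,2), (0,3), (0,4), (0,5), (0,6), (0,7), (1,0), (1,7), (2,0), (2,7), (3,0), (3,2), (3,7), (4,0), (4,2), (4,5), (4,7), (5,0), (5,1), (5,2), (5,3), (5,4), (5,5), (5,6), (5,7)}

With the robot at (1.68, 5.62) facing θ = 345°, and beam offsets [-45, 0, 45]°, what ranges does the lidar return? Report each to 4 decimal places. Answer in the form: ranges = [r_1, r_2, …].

beam 1: φ=-45°, α=300°
  direction (0.5000, -0.8660); cell (1,5); t to first gridline: x 0.6400, y 0.7159 (then +2.0000 / +1.1547)
    (2,5) via x @ 0.6400
    (2,4) via y @ 0.7159
    (2,3) via y @ 1.8706
    (3,3) via x @ 2.6400
    (3,2) via y @ 3.0253  # hit
  → r_1 = 3.0253
beam 2: φ=0°, α=345°
  direction (0.9659, -0.2588); cell (1,5); t to first gridline: x 0.3313, y 2.3955 (then +1.0353 / +3.8637)
    (2,5) via x @ 0.3313
    (3,5) via x @ 1.3666
    (3,4) via y @ 2.3955
    (4,4) via x @ 2.4018
    (5,4) via x @ 3.4371  # hit
  → r_2 = 3.4371
beam 3: φ=45°, α=30°
  direction (0.8660, 0.5000); cell (1,5); t to first gridline: x 0.3695, y 0.7600 (then +1.1547 / +2.0000)
    (2,5) via x @ 0.3695
    (2,6) via y @ 0.7600
    (3,6) via x @ 1.5242
    (4,6) via x @ 2.6789
    (4,7) via y @ 2.7600  # hit
  → r_3 = 2.7600

ranges = [3.0253, 3.4371, 2.7600]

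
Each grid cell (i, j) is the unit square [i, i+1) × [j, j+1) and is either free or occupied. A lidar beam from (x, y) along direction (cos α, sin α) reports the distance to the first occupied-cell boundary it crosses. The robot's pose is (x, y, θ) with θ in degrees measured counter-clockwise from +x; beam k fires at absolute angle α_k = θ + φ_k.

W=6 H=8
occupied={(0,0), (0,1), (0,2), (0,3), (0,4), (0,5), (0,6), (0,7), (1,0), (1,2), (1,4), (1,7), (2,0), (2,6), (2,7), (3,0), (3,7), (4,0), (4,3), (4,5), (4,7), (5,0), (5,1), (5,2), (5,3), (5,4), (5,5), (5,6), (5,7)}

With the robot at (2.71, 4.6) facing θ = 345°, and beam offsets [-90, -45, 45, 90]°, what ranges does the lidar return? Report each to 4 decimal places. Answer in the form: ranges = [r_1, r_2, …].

ranges = [3.7270, 4.1569, 1.4896, 2.4847]

beam 1: φ=-90°, α=255°
  cosα=-0.2588 sinα=-0.9659 | (2,4) | tMaxX 2.7432 tMaxY 0.6212 | tΔX 3.8637 tΔY 1.0353
    t=0.6212 [y] (2,3)
    t=1.6564 [y] (2,2)
    t=2.6917 [y] (2,1)
    t=2.7432 [x] (1,1)
    t=3.7270 [y] (1,0) — stop
  → r_1 = 3.7270
beam 2: φ=-45°, α=300°
  cosα=0.5000 sinα=-0.8660 | (2,4) | tMaxX 0.5800 tMaxY 0.6928 | tΔX 2.0000 tΔY 1.1547
    t=0.5800 [x] (3,4)
    t=0.6928 [y] (3,3)
    t=1.8475 [y] (3,2)
    t=2.5800 [x] (4,2)
    t=3.0022 [y] (4,1)
    t=4.1569 [y] (4,0) — stop
  → r_2 = 4.1569
beam 3: φ=45°, α=30°
  cosα=0.8660 sinα=0.5000 | (2,4) | tMaxX 0.3349 tMaxY 0.8000 | tΔX 1.1547 tΔY 2.0000
    t=0.3349 [x] (3,4)
    t=0.8000 [y] (3,5)
    t=1.4896 [x] (4,5) — stop
  → r_3 = 1.4896
beam 4: φ=90°, α=75°
  cosα=0.2588 sinα=0.9659 | (2,4) | tMaxX 1.1205 tMaxY 0.4141 | tΔX 3.8637 tΔY 1.0353
    t=0.4141 [y] (2,5)
    t=1.1205 [x] (3,5)
    t=1.4494 [y] (3,6)
    t=2.4847 [y] (3,7) — stop
  → r_4 = 2.4847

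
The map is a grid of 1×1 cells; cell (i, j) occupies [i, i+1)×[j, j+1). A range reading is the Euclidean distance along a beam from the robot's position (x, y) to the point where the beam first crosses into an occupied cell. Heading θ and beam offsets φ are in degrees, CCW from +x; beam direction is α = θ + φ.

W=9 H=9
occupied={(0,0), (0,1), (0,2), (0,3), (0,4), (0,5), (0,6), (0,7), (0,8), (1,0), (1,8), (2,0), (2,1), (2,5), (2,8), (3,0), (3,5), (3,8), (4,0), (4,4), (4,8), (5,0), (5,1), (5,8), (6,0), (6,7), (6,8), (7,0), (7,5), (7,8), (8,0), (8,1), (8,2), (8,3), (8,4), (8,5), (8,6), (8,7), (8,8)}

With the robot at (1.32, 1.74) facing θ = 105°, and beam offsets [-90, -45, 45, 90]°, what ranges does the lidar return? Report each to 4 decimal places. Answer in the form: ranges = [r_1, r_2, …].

beam 1: φ=-90°, α=15°
  d=(0.9659,0.2588)  start (1,1)  tX=0.7040 tY=1.0046  stride 1/|dx|=1.0353 1/|dy|=3.8637
    cross x-line → (2,1), t=0.7040 (wall)
  → r_1 = 0.7040
beam 2: φ=-45°, α=60°
  d=(0.5000,0.8660)  start (1,1)  tX=1.3600 tY=0.3002  stride 1/|dx|=2.0000 1/|dy|=1.1547
    cross y-line → (1,2), t=0.3002
    cross x-line → (2,2), t=1.3600
    cross y-line → (2,3), t=1.4549
    cross y-line → (2,4), t=2.6096
    cross x-line → (3,4), t=3.3600
    cross y-line → (3,5), t=3.7643 (wall)
  → r_2 = 3.7643
beam 3: φ=45°, α=150°
  d=(-0.8660,0.5000)  start (1,1)  tX=0.3695 tY=0.5200  stride 1/|dx|=1.1547 1/|dy|=2.0000
    cross x-line → (0,1), t=0.3695 (wall)
  → r_3 = 0.3695
beam 4: φ=90°, α=195°
  d=(-0.9659,-0.2588)  start (1,1)  tX=0.3313 tY=2.8591  stride 1/|dx|=1.0353 1/|dy|=3.8637
    cross x-line → (0,1), t=0.3313 (wall)
  → r_4 = 0.3313

ranges = [0.7040, 3.7643, 0.3695, 0.3313]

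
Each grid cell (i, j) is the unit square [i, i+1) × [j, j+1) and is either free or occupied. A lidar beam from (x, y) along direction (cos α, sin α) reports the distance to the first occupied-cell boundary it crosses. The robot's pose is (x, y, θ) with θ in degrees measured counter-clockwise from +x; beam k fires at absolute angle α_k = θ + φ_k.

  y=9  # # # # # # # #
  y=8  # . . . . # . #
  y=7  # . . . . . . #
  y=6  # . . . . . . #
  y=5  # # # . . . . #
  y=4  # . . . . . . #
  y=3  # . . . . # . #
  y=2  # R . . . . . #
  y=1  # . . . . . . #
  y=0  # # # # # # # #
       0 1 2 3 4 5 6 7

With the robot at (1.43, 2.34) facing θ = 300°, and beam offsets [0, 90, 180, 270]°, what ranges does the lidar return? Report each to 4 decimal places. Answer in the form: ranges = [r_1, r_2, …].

beam 1: φ=0°, α=300°
  dir = (cos 300°, sin 300°) = (0.5000, -0.8660); from cell (1,2)
  next x-line at t=1.1400, next y-line at t=0.3926; Δt_x=2.0000, Δt_y=1.1547
    y: enter (1,1) at t=0.3926
    x: enter (2,1) at t=1.1400
    y: enter (2,0) at t=1.5473 ← occupied
  → r_1 = 1.5473
beam 2: φ=90°, α=30°
  dir = (cos 30°, sin 30°) = (0.8660, 0.5000); from cell (1,2)
  next x-line at t=0.6582, next y-line at t=1.3200; Δt_x=1.1547, Δt_y=2.0000
    x: enter (2,2) at t=0.6582
    y: enter (2,3) at t=1.3200
    x: enter (3,3) at t=1.8129
    x: enter (4,3) at t=2.9676
    y: enter (4,4) at t=3.3200
    x: enter (5,4) at t=4.1223
    x: enter (6,4) at t=5.2770
    y: enter (6,5) at t=5.3200
    x: enter (7,5) at t=6.4317 ← occupied
  → r_2 = 6.4317
beam 3: φ=180°, α=120°
  dir = (cos 120°, sin 120°) = (-0.5000, 0.8660); from cell (1,2)
  next x-line at t=0.8600, next y-line at t=0.7621; Δt_x=2.0000, Δt_y=1.1547
    y: enter (1,3) at t=0.7621
    x: enter (0,3) at t=0.8600 ← occupied
  → r_3 = 0.8600
beam 4: φ=270°, α=210°
  dir = (cos 210°, sin 210°) = (-0.8660, -0.5000); from cell (1,2)
  next x-line at t=0.4965, next y-line at t=0.6800; Δt_x=1.1547, Δt_y=2.0000
    x: enter (0,2) at t=0.4965 ← occupied
  → r_4 = 0.4965

ranges = [1.5473, 6.4317, 0.8600, 0.4965]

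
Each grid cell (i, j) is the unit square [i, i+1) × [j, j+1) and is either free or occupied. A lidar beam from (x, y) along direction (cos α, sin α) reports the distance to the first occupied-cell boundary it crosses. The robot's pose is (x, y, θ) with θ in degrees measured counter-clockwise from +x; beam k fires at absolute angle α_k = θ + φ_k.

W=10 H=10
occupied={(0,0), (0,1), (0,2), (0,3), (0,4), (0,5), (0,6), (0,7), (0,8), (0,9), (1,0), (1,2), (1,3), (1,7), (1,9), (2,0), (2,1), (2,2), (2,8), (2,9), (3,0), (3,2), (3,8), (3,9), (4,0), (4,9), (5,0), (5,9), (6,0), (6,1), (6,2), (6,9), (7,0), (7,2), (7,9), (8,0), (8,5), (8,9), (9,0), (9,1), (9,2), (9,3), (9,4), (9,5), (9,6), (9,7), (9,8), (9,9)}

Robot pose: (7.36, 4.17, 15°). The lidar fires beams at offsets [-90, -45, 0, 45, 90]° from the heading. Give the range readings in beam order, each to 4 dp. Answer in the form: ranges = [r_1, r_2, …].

ranges = [1.2113, 1.8937, 1.6979, 1.2800, 5.0004]

beam 1: φ=-90°, α=285°
  cosα=0.2588 sinα=-0.9659 | (7,4) | tMaxX 2.4728 tMaxY 0.1760 | tΔX 3.8637 tΔY 1.0353
    t=0.1760 [y] (7,3)
    t=1.2113 [y] (7,2) — stop
  → r_1 = 1.2113
beam 2: φ=-45°, α=330°
  cosα=0.8660 sinα=-0.5000 | (7,4) | tMaxX 0.7390 tMaxY 0.3400 | tΔX 1.1547 tΔY 2.0000
    t=0.3400 [y] (7,3)
    t=0.7390 [x] (8,3)
    t=1.8937 [x] (9,3) — stop
  → r_2 = 1.8937
beam 3: φ=0°, α=15°
  cosα=0.9659 sinα=0.2588 | (7,4) | tMaxX 0.6626 tMaxY 3.2069 | tΔX 1.0353 tΔY 3.8637
    t=0.6626 [x] (8,4)
    t=1.6979 [x] (9,4) — stop
  → r_3 = 1.6979
beam 4: φ=45°, α=60°
  cosα=0.5000 sinα=0.8660 | (7,4) | tMaxX 1.2800 tMaxY 0.9584 | tΔX 2.0000 tΔY 1.1547
    t=0.9584 [y] (7,5)
    t=1.2800 [x] (8,5) — stop
  → r_4 = 1.2800
beam 5: φ=90°, α=105°
  cosα=-0.2588 sinα=0.9659 | (7,4) | tMaxX 1.3909 tMaxY 0.8593 | tΔX 3.8637 tΔY 1.0353
    t=0.8593 [y] (7,5)
    t=1.3909 [x] (6,5)
    t=1.8946 [y] (6,6)
    t=2.9298 [y] (6,7)
    t=3.9651 [y] (6,8)
    t=5.0004 [y] (6,9) — stop
  → r_5 = 5.0004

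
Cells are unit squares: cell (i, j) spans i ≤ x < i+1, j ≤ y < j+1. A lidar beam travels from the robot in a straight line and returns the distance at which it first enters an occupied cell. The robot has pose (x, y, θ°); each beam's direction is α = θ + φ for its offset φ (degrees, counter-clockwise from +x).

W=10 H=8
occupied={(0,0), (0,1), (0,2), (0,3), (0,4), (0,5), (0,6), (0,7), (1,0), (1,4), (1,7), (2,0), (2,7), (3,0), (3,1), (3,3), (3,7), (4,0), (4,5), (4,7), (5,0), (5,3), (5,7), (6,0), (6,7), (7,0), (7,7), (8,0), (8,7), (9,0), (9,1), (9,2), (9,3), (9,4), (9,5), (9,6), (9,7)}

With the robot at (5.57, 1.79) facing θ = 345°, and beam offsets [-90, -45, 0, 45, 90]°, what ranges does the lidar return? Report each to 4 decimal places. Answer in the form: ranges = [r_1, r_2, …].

beam 1: φ=-90°, α=255°
  direction (-0.2588, -0.9659); cell (5,1); t to first gridline: x 2.2023, y 0.8179 (then +3.8637 / +1.0353)
    (5,0) via y @ 0.8179  # hit
  → r_1 = 0.8179
beam 2: φ=-45°, α=300°
  direction (0.5000, -0.8660); cell (5,1); t to first gridline: x 0.8600, y 0.9122 (then +2.0000 / +1.1547)
    (6,1) via x @ 0.8600
    (6,0) via y @ 0.9122  # hit
  → r_2 = 0.9122
beam 3: φ=0°, α=345°
  direction (0.9659, -0.2588); cell (5,1); t to first gridline: x 0.4452, y 3.0523 (then +1.0353 / +3.8637)
    (6,1) via x @ 0.4452
    (7,1) via x @ 1.4804
    (8,1) via x @ 2.5157
    (8,0) via y @ 3.0523  # hit
  → r_3 = 3.0523
beam 4: φ=45°, α=30°
  direction (0.8660, 0.5000); cell (5,1); t to first gridline: x 0.4965, y 0.4200 (then +1.1547 / +2.0000)
    (5,2) via y @ 0.4200
    (6,2) via x @ 0.4965
    (7,2) via x @ 1.6512
    (7,3) via y @ 2.4200
    (8,3) via x @ 2.8059
    (9,3) via x @ 3.9606  # hit
  → r_4 = 3.9606
beam 5: φ=90°, α=75°
  direction (0.2588, 0.9659); cell (5,1); t to first gridline: x 1.6614, y 0.2174 (then +3.8637 / +1.0353)
    (5,2) via y @ 0.2174
    (5,3) via y @ 1.2527  # hit
  → r_5 = 1.2527

ranges = [0.8179, 0.9122, 3.0523, 3.9606, 1.2527]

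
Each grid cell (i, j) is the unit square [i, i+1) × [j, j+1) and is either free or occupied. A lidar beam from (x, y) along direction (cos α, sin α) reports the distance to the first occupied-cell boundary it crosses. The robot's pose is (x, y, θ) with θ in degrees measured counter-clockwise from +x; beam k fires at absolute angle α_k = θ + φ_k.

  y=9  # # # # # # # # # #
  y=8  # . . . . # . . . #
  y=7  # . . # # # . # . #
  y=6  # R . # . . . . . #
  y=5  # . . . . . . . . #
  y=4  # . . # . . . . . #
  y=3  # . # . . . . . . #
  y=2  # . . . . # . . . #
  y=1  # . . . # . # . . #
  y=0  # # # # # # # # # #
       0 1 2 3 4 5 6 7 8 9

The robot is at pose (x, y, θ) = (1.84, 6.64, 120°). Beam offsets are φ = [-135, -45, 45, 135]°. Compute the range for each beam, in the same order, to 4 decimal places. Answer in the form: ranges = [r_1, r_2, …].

ranges = [1.2009, 2.4433, 0.8696, 3.2455]

beam 1: φ=-135°, α=345°
  d=(0.9659,-0.2588)  start (1,6)  tX=0.1656 tY=2.4728  stride 1/|dx|=1.0353 1/|dy|=3.8637
    cross x-line → (2,6), t=0.1656
    cross x-line → (3,6), t=1.2009 (wall)
  → r_1 = 1.2009
beam 2: φ=-45°, α=75°
  d=(0.2588,0.9659)  start (1,6)  tX=0.6182 tY=0.3727  stride 1/|dx|=3.8637 1/|dy|=1.0353
    cross y-line → (1,7), t=0.3727
    cross x-line → (2,7), t=0.6182
    cross y-line → (2,8), t=1.4080
    cross y-line → (2,9), t=2.4433 (wall)
  → r_2 = 2.4433
beam 3: φ=45°, α=165°
  d=(-0.9659,0.2588)  start (1,6)  tX=0.8696 tY=1.3909  stride 1/|dx|=1.0353 1/|dy|=3.8637
    cross x-line → (0,6), t=0.8696 (wall)
  → r_3 = 0.8696
beam 4: φ=135°, α=255°
  d=(-0.2588,-0.9659)  start (1,6)  tX=3.2455 tY=0.6626  stride 1/|dx|=3.8637 1/|dy|=1.0353
    cross y-line → (1,5), t=0.6626
    cross y-line → (1,4), t=1.6979
    cross y-line → (1,3), t=2.7331
    cross x-line → (0,3), t=3.2455 (wall)
  → r_4 = 3.2455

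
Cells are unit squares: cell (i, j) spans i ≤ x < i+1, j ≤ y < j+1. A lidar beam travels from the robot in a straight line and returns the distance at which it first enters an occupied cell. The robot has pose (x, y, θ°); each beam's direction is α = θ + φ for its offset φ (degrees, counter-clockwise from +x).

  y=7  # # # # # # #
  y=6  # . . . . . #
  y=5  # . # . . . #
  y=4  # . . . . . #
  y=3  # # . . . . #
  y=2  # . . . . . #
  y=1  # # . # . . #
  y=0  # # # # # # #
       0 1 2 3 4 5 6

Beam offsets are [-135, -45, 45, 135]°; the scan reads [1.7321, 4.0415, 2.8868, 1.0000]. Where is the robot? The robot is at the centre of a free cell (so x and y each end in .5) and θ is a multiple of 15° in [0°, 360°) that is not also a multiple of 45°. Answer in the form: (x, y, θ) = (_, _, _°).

Enumerate (i+0.5, j+0.5, θ) over the 26 free cells and 16 admissible headings. For each, cast all 4 beams and compare to the given ranges.
  (1.5, 5.5, 345°): beam 1 = 0.5774 ≠ 1.7321 ✗
  (2.5, 6.5, 210°): beam 1 = 0.5176 ≠ 1.7321 ✗
  (2.5, 1.5, 195°): beam 1 = 6.3509 ≠ 1.7321 ✗
  (5.5, 3.5, 195°): beam 1 = 1.0000 ≠ 1.7321 ✗
  (4.5, 5.5, 210°): beam 1 = 1.5529 ≠ 1.7321 ✗
  …
  (3.5, 4.5, 345°): r_1=1.7321, r_2=4.0415, r_3=2.8868, r_4=1.0000 — all match ✓
No second candidate reproduces the full scan.

(x, y, θ) = (3.5, 4.5, 345°)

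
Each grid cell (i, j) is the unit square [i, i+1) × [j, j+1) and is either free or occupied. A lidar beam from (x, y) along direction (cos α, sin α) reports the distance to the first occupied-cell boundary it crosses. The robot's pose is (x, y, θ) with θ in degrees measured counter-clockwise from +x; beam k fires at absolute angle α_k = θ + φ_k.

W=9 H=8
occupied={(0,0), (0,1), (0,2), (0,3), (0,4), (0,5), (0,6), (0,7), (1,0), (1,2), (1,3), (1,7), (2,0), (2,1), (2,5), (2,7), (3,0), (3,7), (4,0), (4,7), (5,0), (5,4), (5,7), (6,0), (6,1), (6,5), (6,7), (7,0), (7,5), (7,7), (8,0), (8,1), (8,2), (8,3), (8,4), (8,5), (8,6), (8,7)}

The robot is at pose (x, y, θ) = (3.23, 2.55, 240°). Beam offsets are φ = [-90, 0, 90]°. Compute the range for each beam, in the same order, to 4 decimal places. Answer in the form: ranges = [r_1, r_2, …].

ranges = [1.4203, 0.6351, 3.1000]

beam 1: φ=-90°, α=150°
  dir = (cos 150°, sin 150°) = (-0.8660, 0.5000); from cell (3,2)
  next x-line at t=0.2656, next y-line at t=0.9000; Δt_x=1.1547, Δt_y=2.0000
    x: enter (2,2) at t=0.2656
    y: enter (2,3) at t=0.9000
    x: enter (1,3) at t=1.4203 ← occupied
  → r_1 = 1.4203
beam 2: φ=0°, α=240°
  dir = (cos 240°, sin 240°) = (-0.5000, -0.8660); from cell (3,2)
  next x-line at t=0.4600, next y-line at t=0.6351; Δt_x=2.0000, Δt_y=1.1547
    x: enter (2,2) at t=0.4600
    y: enter (2,1) at t=0.6351 ← occupied
  → r_2 = 0.6351
beam 3: φ=90°, α=330°
  dir = (cos 330°, sin 330°) = (0.8660, -0.5000); from cell (3,2)
  next x-line at t=0.8891, next y-line at t=1.1000; Δt_x=1.1547, Δt_y=2.0000
    x: enter (4,2) at t=0.8891
    y: enter (4,1) at t=1.1000
    x: enter (5,1) at t=2.0438
    y: enter (5,0) at t=3.1000 ← occupied
  → r_3 = 3.1000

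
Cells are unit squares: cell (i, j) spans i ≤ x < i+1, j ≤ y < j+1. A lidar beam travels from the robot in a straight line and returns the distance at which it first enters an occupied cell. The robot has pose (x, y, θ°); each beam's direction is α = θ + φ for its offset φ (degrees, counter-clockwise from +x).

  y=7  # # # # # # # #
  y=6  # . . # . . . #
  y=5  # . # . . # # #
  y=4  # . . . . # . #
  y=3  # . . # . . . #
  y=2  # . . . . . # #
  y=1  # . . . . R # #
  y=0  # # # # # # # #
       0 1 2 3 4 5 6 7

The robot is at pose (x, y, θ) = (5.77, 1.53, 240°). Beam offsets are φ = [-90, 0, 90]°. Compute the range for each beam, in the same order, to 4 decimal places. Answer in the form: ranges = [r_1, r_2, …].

ranges = [2.9400, 0.6120, 0.2656]

beam 1: φ=-90°, α=150°
  cosα=-0.8660 sinα=0.5000 | (5,1) | tMaxX 0.8891 tMaxY 0.9400 | tΔX 1.1547 tΔY 2.0000
    t=0.8891 [x] (4,1)
    t=0.9400 [y] (4,2)
    t=2.0438 [x] (3,2)
    t=2.9400 [y] (3,3) — stop
  → r_1 = 2.9400
beam 2: φ=0°, α=240°
  cosα=-0.5000 sinα=-0.8660 | (5,1) | tMaxX 1.5400 tMaxY 0.6120 | tΔX 2.0000 tΔY 1.1547
    t=0.6120 [y] (5,0) — stop
  → r_2 = 0.6120
beam 3: φ=90°, α=330°
  cosα=0.8660 sinα=-0.5000 | (5,1) | tMaxX 0.2656 tMaxY 1.0600 | tΔX 1.1547 tΔY 2.0000
    t=0.2656 [x] (6,1) — stop
  → r_3 = 0.2656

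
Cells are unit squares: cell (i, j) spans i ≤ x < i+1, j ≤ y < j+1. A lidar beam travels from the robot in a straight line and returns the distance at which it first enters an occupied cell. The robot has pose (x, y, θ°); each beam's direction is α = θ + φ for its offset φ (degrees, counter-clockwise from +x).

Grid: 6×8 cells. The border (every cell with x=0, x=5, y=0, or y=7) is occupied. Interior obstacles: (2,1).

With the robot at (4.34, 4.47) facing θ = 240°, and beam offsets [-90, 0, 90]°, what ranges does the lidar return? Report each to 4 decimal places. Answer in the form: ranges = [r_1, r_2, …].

beam 1: φ=-90°, α=150°
  d=(-0.8660,0.5000)  start (4,4)  tX=0.3926 tY=1.0600  stride 1/|dx|=1.1547 1/|dy|=2.0000
    cross x-line → (3,4), t=0.3926
    cross y-line → (3,5), t=1.0600
    cross x-line → (2,5), t=1.5473
    cross x-line → (1,5), t=2.7020
    cross y-line → (1,6), t=3.0600
    cross x-line → (0,6), t=3.8567 (wall)
  → r_1 = 3.8567
beam 2: φ=0°, α=240°
  d=(-0.5000,-0.8660)  start (4,4)  tX=0.6800 tY=0.5427  stride 1/|dx|=2.0000 1/|dy|=1.1547
    cross y-line → (4,3), t=0.5427
    cross x-line → (3,3), t=0.6800
    cross y-line → (3,2), t=1.6974
    cross x-line → (2,2), t=2.6800
    cross y-line → (2,1), t=2.8521 (wall)
  → r_2 = 2.8521
beam 3: φ=90°, α=330°
  d=(0.8660,-0.5000)  start (4,4)  tX=0.7621 tY=0.9400  stride 1/|dx|=1.1547 1/|dy|=2.0000
    cross x-line → (5,4), t=0.7621 (wall)
  → r_3 = 0.7621

ranges = [3.8567, 2.8521, 0.7621]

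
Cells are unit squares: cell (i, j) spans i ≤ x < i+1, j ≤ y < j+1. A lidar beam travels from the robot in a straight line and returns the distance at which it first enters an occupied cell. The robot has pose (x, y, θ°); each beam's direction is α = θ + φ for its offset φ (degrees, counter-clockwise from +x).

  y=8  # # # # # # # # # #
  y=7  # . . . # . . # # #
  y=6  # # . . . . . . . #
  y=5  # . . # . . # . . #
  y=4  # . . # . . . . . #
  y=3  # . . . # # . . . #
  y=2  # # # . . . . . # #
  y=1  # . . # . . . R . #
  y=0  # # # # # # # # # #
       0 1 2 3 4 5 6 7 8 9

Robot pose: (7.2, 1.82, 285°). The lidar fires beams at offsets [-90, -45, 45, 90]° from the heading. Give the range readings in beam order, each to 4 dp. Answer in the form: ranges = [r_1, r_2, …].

beam 1: φ=-90°, α=195°
  cosα=-0.9659 sinα=-0.2588 | (7,1) | tMaxX 0.2071 tMaxY 3.1682 | tΔX 1.0353 tΔY 3.8637
    t=0.2071 [x] (6,1)
    t=1.2423 [x] (5,1)
    t=2.2776 [x] (4,1)
    t=3.1682 [y] (4,0) — stop
  → r_1 = 3.1682
beam 2: φ=-45°, α=240°
  cosα=-0.5000 sinα=-0.8660 | (7,1) | tMaxX 0.4000 tMaxY 0.9469 | tΔX 2.0000 tΔY 1.1547
    t=0.4000 [x] (6,1)
    t=0.9469 [y] (6,0) — stop
  → r_2 = 0.9469
beam 3: φ=45°, α=330°
  cosα=0.8660 sinα=-0.5000 | (7,1) | tMaxX 0.9238 tMaxY 1.6400 | tΔX 1.1547 tΔY 2.0000
    t=0.9238 [x] (8,1)
    t=1.6400 [y] (8,0) — stop
  → r_3 = 1.6400
beam 4: φ=90°, α=15°
  cosα=0.9659 sinα=0.2588 | (7,1) | tMaxX 0.8282 tMaxY 0.6955 | tΔX 1.0353 tΔY 3.8637
    t=0.6955 [y] (7,2)
    t=0.8282 [x] (8,2) — stop
  → r_4 = 0.8282

ranges = [3.1682, 0.9469, 1.6400, 0.8282]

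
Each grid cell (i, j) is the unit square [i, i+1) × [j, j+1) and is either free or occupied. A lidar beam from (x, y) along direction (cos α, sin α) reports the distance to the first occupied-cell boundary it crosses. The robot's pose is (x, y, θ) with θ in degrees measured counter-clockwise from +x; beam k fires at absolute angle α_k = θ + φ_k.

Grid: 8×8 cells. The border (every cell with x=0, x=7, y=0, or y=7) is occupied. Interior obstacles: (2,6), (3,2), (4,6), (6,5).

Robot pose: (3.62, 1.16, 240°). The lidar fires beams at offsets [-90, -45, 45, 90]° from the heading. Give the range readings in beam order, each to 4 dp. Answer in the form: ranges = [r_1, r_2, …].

beam 1: φ=-90°, α=150°
  direction (-0.8660, 0.5000); cell (3,1); t to first gridline: x 0.7159, y 1.6800 (then +1.1547 / +2.0000)
    (2,1) via x @ 0.7159
    (2,2) via y @ 1.6800
    (1,2) via x @ 1.8706
    (0,2) via x @ 3.0253  # hit
  → r_1 = 3.0253
beam 2: φ=-45°, α=195°
  direction (-0.9659, -0.2588); cell (3,1); t to first gridline: x 0.6419, y 0.6182 (then +1.0353 / +3.8637)
    (3,0) via y @ 0.6182  # hit
  → r_2 = 0.6182
beam 3: φ=45°, α=285°
  direction (0.2588, -0.9659); cell (3,1); t to first gridline: x 1.4682, y 0.1656 (then +3.8637 / +1.0353)
    (3,0) via y @ 0.1656  # hit
  → r_3 = 0.1656
beam 4: φ=90°, α=330°
  direction (0.8660, -0.5000); cell (3,1); t to first gridline: x 0.4388, y 0.3200 (then +1.1547 / +2.0000)
    (3,0) via y @ 0.3200  # hit
  → r_4 = 0.3200

ranges = [3.0253, 0.6182, 0.1656, 0.3200]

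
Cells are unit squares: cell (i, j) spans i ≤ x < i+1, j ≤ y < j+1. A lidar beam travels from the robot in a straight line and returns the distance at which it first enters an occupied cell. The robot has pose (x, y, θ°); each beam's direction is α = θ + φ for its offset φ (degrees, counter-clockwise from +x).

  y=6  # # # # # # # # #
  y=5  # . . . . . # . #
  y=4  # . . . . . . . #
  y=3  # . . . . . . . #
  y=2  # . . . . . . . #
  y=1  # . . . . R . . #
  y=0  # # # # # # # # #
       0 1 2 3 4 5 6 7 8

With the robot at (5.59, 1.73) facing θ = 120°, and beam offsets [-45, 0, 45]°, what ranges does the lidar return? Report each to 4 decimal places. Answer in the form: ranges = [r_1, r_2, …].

ranges = [3.3854, 4.9306, 4.7519]

beam 1: φ=-45°, α=75°
  dir = (cos 75°, sin 75°) = (0.2588, 0.9659); from cell (5,1)
  next x-line at t=1.5841, next y-line at t=0.2795; Δt_x=3.8637, Δt_y=1.0353
    y: enter (5,2) at t=0.2795
    y: enter (5,3) at t=1.3148
    x: enter (6,3) at t=1.5841
    y: enter (6,4) at t=2.3501
    y: enter (6,5) at t=3.3854 ← occupied
  → r_1 = 3.3854
beam 2: φ=0°, α=120°
  dir = (cos 120°, sin 120°) = (-0.5000, 0.8660); from cell (5,1)
  next x-line at t=1.1800, next y-line at t=0.3118; Δt_x=2.0000, Δt_y=1.1547
    y: enter (5,2) at t=0.3118
    x: enter (4,2) at t=1.1800
    y: enter (4,3) at t=1.4665
    y: enter (4,4) at t=2.6212
    x: enter (3,4) at t=3.1800
    y: enter (3,5) at t=3.7759
    y: enter (3,6) at t=4.9306 ← occupied
  → r_2 = 4.9306
beam 3: φ=45°, α=165°
  dir = (cos 165°, sin 165°) = (-0.9659, 0.2588); from cell (5,1)
  next x-line at t=0.6108, next y-line at t=1.0432; Δt_x=1.0353, Δt_y=3.8637
    x: enter (4,1) at t=0.6108
    y: enter (4,2) at t=1.0432
    x: enter (3,2) at t=1.6461
    x: enter (2,2) at t=2.6814
    x: enter (1,2) at t=3.7166
    x: enter (0,2) at t=4.7519 ← occupied
  → r_3 = 4.7519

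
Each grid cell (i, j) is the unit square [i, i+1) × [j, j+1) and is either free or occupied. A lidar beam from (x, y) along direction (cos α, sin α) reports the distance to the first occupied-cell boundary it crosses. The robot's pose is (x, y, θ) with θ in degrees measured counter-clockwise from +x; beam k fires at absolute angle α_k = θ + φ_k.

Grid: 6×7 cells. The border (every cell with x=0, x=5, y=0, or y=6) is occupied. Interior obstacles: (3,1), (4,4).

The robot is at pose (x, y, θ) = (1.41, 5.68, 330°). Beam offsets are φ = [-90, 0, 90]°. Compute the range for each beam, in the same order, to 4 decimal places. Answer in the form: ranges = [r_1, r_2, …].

ranges = [0.8200, 2.9907, 0.3695]

beam 1: φ=-90°, α=240°
  direction (-0.5000, -0.8660); cell (1,5); t to first gridline: x 0.8200, y 0.7852 (then +2.0000 / +1.1547)
    (1,4) via y @ 0.7852
    (0,4) via x @ 0.8200  # hit
  → r_1 = 0.8200
beam 2: φ=0°, α=330°
  direction (0.8660, -0.5000); cell (1,5); t to first gridline: x 0.6813, y 1.3600 (then +1.1547 / +2.0000)
    (2,5) via x @ 0.6813
    (2,4) via y @ 1.3600
    (3,4) via x @ 1.8360
    (4,4) via x @ 2.9907  # hit
  → r_2 = 2.9907
beam 3: φ=90°, α=60°
  direction (0.5000, 0.8660); cell (1,5); t to first gridline: x 1.1800, y 0.3695 (then +2.0000 / +1.1547)
    (1,6) via y @ 0.3695  # hit
  → r_3 = 0.3695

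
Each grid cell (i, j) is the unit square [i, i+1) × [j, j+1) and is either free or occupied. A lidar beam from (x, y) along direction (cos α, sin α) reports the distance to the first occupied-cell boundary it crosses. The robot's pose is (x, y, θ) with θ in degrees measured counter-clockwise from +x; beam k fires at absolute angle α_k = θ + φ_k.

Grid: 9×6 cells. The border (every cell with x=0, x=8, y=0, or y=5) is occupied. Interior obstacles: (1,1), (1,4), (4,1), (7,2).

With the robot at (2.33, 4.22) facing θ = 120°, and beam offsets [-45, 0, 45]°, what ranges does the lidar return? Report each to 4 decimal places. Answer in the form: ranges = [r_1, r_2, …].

beam 1: φ=-45°, α=75°
  d=(0.2588,0.9659)  start (2,4)  tX=2.5887 tY=0.8075  stride 1/|dx|=3.8637 1/|dy|=1.0353
    cross y-line → (2,5), t=0.8075 (wall)
  → r_1 = 0.8075
beam 2: φ=0°, α=120°
  d=(-0.5000,0.8660)  start (2,4)  tX=0.6600 tY=0.9007  stride 1/|dx|=2.0000 1/|dy|=1.1547
    cross x-line → (1,4), t=0.6600 (wall)
  → r_2 = 0.6600
beam 3: φ=45°, α=165°
  d=(-0.9659,0.2588)  start (2,4)  tX=0.3416 tY=3.0137  stride 1/|dx|=1.0353 1/|dy|=3.8637
    cross x-line → (1,4), t=0.3416 (wall)
  → r_3 = 0.3416

ranges = [0.8075, 0.6600, 0.3416]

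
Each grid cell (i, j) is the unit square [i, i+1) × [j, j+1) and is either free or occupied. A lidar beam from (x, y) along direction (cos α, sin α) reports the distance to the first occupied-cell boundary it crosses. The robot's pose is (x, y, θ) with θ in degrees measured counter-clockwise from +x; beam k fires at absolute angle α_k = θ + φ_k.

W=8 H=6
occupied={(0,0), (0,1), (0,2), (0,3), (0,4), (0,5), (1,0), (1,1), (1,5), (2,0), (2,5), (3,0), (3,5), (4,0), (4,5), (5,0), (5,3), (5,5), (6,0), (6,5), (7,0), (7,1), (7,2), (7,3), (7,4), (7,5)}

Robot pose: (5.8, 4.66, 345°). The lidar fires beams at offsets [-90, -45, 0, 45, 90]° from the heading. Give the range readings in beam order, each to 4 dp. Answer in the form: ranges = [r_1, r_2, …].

ranges = [0.6833, 2.4000, 1.2423, 0.6800, 0.3520]

beam 1: φ=-90°, α=255°
  d=(-0.2588,-0.9659)  start (5,4)  tX=3.0910 tY=0.6833  stride 1/|dx|=3.8637 1/|dy|=1.0353
    cross y-line → (5,3), t=0.6833 (wall)
  → r_1 = 0.6833
beam 2: φ=-45°, α=300°
  d=(0.5000,-0.8660)  start (5,4)  tX=0.4000 tY=0.7621  stride 1/|dx|=2.0000 1/|dy|=1.1547
    cross x-line → (6,4), t=0.4000
    cross y-line → (6,3), t=0.7621
    cross y-line → (6,2), t=1.9168
    cross x-line → (7,2), t=2.4000 (wall)
  → r_2 = 2.4000
beam 3: φ=0°, α=345°
  d=(0.9659,-0.2588)  start (5,4)  tX=0.2071 tY=2.5500  stride 1/|dx|=1.0353 1/|dy|=3.8637
    cross x-line → (6,4), t=0.2071
    cross x-line → (7,4), t=1.2423 (wall)
  → r_3 = 1.2423
beam 4: φ=45°, α=30°
  d=(0.8660,0.5000)  start (5,4)  tX=0.2309 tY=0.6800  stride 1/|dx|=1.1547 1/|dy|=2.0000
    cross x-line → (6,4), t=0.2309
    cross y-line → (6,5), t=0.6800 (wall)
  → r_4 = 0.6800
beam 5: φ=90°, α=75°
  d=(0.2588,0.9659)  start (5,4)  tX=0.7727 tY=0.3520  stride 1/|dx|=3.8637 1/|dy|=1.0353
    cross y-line → (5,5), t=0.3520 (wall)
  → r_5 = 0.3520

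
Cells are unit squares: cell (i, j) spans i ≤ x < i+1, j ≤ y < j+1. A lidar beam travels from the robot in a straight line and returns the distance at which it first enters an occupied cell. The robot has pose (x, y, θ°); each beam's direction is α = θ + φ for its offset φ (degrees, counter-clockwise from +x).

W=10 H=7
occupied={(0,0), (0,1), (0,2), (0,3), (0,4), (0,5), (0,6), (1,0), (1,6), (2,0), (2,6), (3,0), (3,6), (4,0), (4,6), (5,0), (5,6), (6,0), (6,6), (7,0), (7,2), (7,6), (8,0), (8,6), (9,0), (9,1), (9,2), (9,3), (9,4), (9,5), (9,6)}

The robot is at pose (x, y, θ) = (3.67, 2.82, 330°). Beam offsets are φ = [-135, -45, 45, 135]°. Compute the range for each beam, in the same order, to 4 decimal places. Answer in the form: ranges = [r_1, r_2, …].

ranges = [2.7642, 1.8842, 5.5180, 3.2922]

beam 1: φ=-135°, α=195°
  cosα=-0.9659 sinα=-0.2588 | (3,2) | tMaxX 0.6936 tMaxY 3.1682 | tΔX 1.0353 tΔY 3.8637
    t=0.6936 [x] (2,2)
    t=1.7289 [x] (1,2)
    t=2.7642 [x] (0,2) — stop
  → r_1 = 2.7642
beam 2: φ=-45°, α=285°
  cosα=0.2588 sinα=-0.9659 | (3,2) | tMaxX 1.2750 tMaxY 0.8489 | tΔX 3.8637 tΔY 1.0353
    t=0.8489 [y] (3,1)
    t=1.2750 [x] (4,1)
    t=1.8842 [y] (4,0) — stop
  → r_2 = 1.8842
beam 3: φ=45°, α=15°
  cosα=0.9659 sinα=0.2588 | (3,2) | tMaxX 0.3416 tMaxY 0.6955 | tΔX 1.0353 tΔY 3.8637
    t=0.3416 [x] (4,2)
    t=0.6955 [y] (4,3)
    t=1.3769 [x] (5,3)
    t=2.4122 [x] (6,3)
    t=3.4475 [x] (7,3)
    t=4.4827 [x] (8,3)
    t=4.5592 [y] (8,4)
    t=5.5180 [x] (9,4) — stop
  → r_3 = 5.5180
beam 4: φ=135°, α=105°
  cosα=-0.2588 sinα=0.9659 | (3,2) | tMaxX 2.5887 tMaxY 0.1863 | tΔX 3.8637 tΔY 1.0353
    t=0.1863 [y] (3,3)
    t=1.2216 [y] (3,4)
    t=2.2569 [y] (3,5)
    t=2.5887 [x] (2,5)
    t=3.2922 [y] (2,6) — stop
  → r_4 = 3.2922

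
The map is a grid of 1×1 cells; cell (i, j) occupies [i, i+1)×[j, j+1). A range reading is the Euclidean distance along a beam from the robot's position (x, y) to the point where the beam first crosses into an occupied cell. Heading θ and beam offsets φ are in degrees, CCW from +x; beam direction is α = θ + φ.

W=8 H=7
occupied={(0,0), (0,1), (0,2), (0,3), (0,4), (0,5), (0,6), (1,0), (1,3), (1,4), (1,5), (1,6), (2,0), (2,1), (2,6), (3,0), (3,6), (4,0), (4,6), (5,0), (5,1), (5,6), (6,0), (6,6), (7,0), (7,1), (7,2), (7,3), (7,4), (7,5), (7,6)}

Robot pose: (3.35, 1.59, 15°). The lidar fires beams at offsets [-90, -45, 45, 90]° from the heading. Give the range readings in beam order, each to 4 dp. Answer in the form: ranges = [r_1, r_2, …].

ranges = [0.6108, 1.1800, 5.0922, 4.5656]

beam 1: φ=-90°, α=285°
  direction (0.2588, -0.9659); cell (3,1); t to first gridline: x 2.5114, y 0.6108 (then +3.8637 / +1.0353)
    (3,0) via y @ 0.6108  # hit
  → r_1 = 0.6108
beam 2: φ=-45°, α=330°
  direction (0.8660, -0.5000); cell (3,1); t to first gridline: x 0.7506, y 1.1800 (then +1.1547 / +2.0000)
    (4,1) via x @ 0.7506
    (4,0) via y @ 1.1800  # hit
  → r_2 = 1.1800
beam 3: φ=45°, α=60°
  direction (0.5000, 0.8660); cell (3,1); t to first gridline: x 1.3000, y 0.4734 (then +2.0000 / +1.1547)
    (3,2) via y @ 0.4734
    (4,2) via x @ 1.3000
    (4,3) via y @ 1.6281
    (4,4) via y @ 2.7828
    (5,4) via x @ 3.3000
    (5,5) via y @ 3.9375
    (5,6) via y @ 5.0922  # hit
  → r_3 = 5.0922
beam 4: φ=90°, α=105°
  direction (-0.2588, 0.9659); cell (3,1); t to first gridline: x 1.3523, y 0.4245 (then +3.8637 / +1.0353)
    (3,2) via y @ 0.4245
    (2,2) via x @ 1.3523
    (2,3) via y @ 1.4597
    (2,4) via y @ 2.4950
    (2,5) via y @ 3.5303
    (2,6) via y @ 4.5656  # hit
  → r_4 = 4.5656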